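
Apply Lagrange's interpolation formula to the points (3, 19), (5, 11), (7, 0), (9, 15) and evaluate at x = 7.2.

Lagrange interpolation formula:
P(x) = Σ yᵢ × Lᵢ(x)
where Lᵢ(x) = Π_{j≠i} (x - xⱼ)/(xᵢ - xⱼ)

L_0(7.2) = (7.2 - 5)/(3 - 5) × (7.2 - 7)/(3 - 7) × (7.2 - 9)/(3 - 9) = 0.016500
L_1(7.2) = (7.2 - 3)/(5 - 3) × (7.2 - 7)/(5 - 7) × (7.2 - 9)/(5 - 9) = -0.094500
L_2(7.2) = (7.2 - 3)/(7 - 3) × (7.2 - 5)/(7 - 5) × (7.2 - 9)/(7 - 9) = 1.039500
L_3(7.2) = (7.2 - 3)/(9 - 3) × (7.2 - 5)/(9 - 5) × (7.2 - 7)/(9 - 7) = 0.038500

P(7.2) = 19×L_0(7.2) + 11×L_1(7.2) + 0×L_2(7.2) + 15×L_3(7.2)
P(7.2) = -0.148500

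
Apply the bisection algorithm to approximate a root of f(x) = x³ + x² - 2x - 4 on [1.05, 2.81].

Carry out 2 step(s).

f(x) = x³ + x² - 2x - 4
Initial interval: [1.05, 2.81]

Iteration 1:
  c_1 = (1.050000 + 2.810000)/2 = 1.930000
  f(c_1) = f(1.930000) = 3.053957
  f(a) × f(c) < 0, new interval: [1.050000, 1.930000]
Iteration 2:
  c_2 = (1.050000 + 1.930000)/2 = 1.490000
  f(c_2) = f(1.490000) = -1.451951
  f(a) × f(c) ≥ 0, new interval: [1.490000, 1.930000]

After 2 iteration(s), the approximation is c_2 = 1.490000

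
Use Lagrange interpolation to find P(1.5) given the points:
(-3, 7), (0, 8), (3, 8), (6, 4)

Lagrange interpolation formula:
P(x) = Σ yᵢ × Lᵢ(x)
where Lᵢ(x) = Π_{j≠i} (x - xⱼ)/(xᵢ - xⱼ)

L_0(1.5) = (1.5 - 0)/(-3 - 0) × (1.5 - 3)/(-3 - 3) × (1.5 - 6)/(-3 - 6) = -0.062500
L_1(1.5) = (1.5 - (-3))/(0 - (-3)) × (1.5 - 3)/(0 - 3) × (1.5 - 6)/(0 - 6) = 0.562500
L_2(1.5) = (1.5 - (-3))/(3 - (-3)) × (1.5 - 0)/(3 - 0) × (1.5 - 6)/(3 - 6) = 0.562500
L_3(1.5) = (1.5 - (-3))/(6 - (-3)) × (1.5 - 0)/(6 - 0) × (1.5 - 3)/(6 - 3) = -0.062500

P(1.5) = 7×L_0(1.5) + 8×L_1(1.5) + 8×L_2(1.5) + 4×L_3(1.5)
P(1.5) = 8.312500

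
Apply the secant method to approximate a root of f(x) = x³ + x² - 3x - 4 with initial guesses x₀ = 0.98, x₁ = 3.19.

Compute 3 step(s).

f(x) = x³ + x² - 3x - 4
x₀ = 0.98, x₁ = 3.19

Secant formula: x_{n+1} = x_n - f(x_n)(x_n - x_{n-1})/(f(x_n) - f(x_{n-1}))

Iteration 1:
  f(0.980000) = -5.038408
  f(3.190000) = 29.067859
  x_2 = 3.190000 - 29.067859×(3.190000 - 0.980000)/(29.067859 - (-5.038408))
       = 1.306476
Iteration 2:
  f(3.190000) = 29.067859
  f(1.306476) = -3.982551
  x_3 = 1.306476 - (-3.982551)×(1.306476 - 3.190000)/(-3.982551 - 29.067859)
       = 1.533439
Iteration 3:
  f(1.306476) = -3.982551
  f(1.533439) = -2.643097
  x_4 = 1.533439 - (-2.643097)×(1.533439 - 1.306476)/(-2.643097 - (-3.982551))
       = 1.981298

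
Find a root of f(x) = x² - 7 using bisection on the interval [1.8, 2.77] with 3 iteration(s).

f(x) = x² - 7
Initial interval: [1.8, 2.77]

Iteration 1:
  c_1 = (1.800000 + 2.770000)/2 = 2.285000
  f(c_1) = f(2.285000) = -1.778775
  f(a) × f(c) ≥ 0, new interval: [2.285000, 2.770000]
Iteration 2:
  c_2 = (2.285000 + 2.770000)/2 = 2.527500
  f(c_2) = f(2.527500) = -0.611744
  f(a) × f(c) ≥ 0, new interval: [2.527500, 2.770000]
Iteration 3:
  c_3 = (2.527500 + 2.770000)/2 = 2.648750
  f(c_3) = f(2.648750) = 0.015877
  f(a) × f(c) < 0, new interval: [2.527500, 2.648750]

After 3 iteration(s), the approximation is c_3 = 2.648750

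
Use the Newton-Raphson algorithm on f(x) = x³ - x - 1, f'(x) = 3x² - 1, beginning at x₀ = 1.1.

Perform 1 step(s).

f(x) = x³ - x - 1
f'(x) = 3x² - 1
x₀ = 1.1

Newton-Raphson formula: x_{n+1} = x_n - f(x_n)/f'(x_n)

Iteration 1:
  f(1.100000) = -0.769000
  f'(1.100000) = 2.630000
  x_1 = 1.100000 - (-0.769000)/2.630000 = 1.392395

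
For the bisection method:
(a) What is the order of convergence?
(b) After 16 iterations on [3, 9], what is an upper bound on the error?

(a) Bisection has linear (order 1) convergence; the error is halved each step.

(b) Error bound = (b-a)/2^n = (9 - 3)/2^{16}
    = 6/2^{16}

(a) 1 (linear); (b) error ≤ 9.16e-05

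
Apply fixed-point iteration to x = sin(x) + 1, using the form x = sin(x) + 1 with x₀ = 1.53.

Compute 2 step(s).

Equation: x = sin(x) + 1
Fixed-point form: x = sin(x) + 1
x₀ = 1.53

x_1 = g(1.530000) = 1.999168
x_2 = g(1.999168) = 1.909643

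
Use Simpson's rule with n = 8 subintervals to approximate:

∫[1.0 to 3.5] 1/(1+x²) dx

f(x) = 1/(1+x²)
a = 1.0, b = 3.5, n = 8
h = (b - a)/n = 0.312500

Simpson's rule: (h/3)[f(x₀) + 4f(x₁) + 2f(x₂) + ... + f(xₙ)]

x_0 = 1.0000, f(x_0) = 0.500000, coefficient = 1
x_1 = 1.3125, f(x_1) = 0.367288, coefficient = 4
x_2 = 1.6250, f(x_2) = 0.274678, coefficient = 2
x_3 = 1.9375, f(x_3) = 0.210353, coefficient = 4
x_4 = 2.2500, f(x_4) = 0.164948, coefficient = 2
x_5 = 2.5625, f(x_5) = 0.132163, coefficient = 4
x_6 = 2.8750, f(x_6) = 0.107926, coefficient = 2
x_7 = 3.1875, f(x_7) = 0.089604, coefficient = 4
x_8 = 3.5000, f(x_8) = 0.075472, coefficient = 1

I ≈ (0.312500/3) × 4.868214 = 0.507106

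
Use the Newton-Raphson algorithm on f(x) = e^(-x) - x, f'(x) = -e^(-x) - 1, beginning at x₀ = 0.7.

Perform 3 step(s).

f(x) = e^(-x) - x
f'(x) = -e^(-x) - 1
x₀ = 0.7

Newton-Raphson formula: x_{n+1} = x_n - f(x_n)/f'(x_n)

Iteration 1:
  f(0.700000) = -0.203415
  f'(0.700000) = -1.496585
  x_1 = 0.700000 - (-0.203415)/(-1.496585) = 0.564081
Iteration 2:
  f(0.564081) = 0.004802
  f'(0.564081) = -1.568883
  x_2 = 0.564081 - 0.004802/(-1.568883) = 0.567142
Iteration 3:
  f(0.567142) = 0.000003
  f'(0.567142) = -1.567144
  x_3 = 0.567142 - 0.000003/(-1.567144) = 0.567143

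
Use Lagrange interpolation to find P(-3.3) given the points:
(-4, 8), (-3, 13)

Lagrange interpolation formula:
P(x) = Σ yᵢ × Lᵢ(x)
where Lᵢ(x) = Π_{j≠i} (x - xⱼ)/(xᵢ - xⱼ)

L_0(-3.3) = (-3.3 - (-3))/(-4 - (-3)) = 0.300000
L_1(-3.3) = (-3.3 - (-4))/(-3 - (-4)) = 0.700000

P(-3.3) = 8×L_0(-3.3) + 13×L_1(-3.3)
P(-3.3) = 11.500000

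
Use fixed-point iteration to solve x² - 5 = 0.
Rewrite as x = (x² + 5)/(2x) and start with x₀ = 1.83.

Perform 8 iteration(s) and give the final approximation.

Equation: x² - 5 = 0
Fixed-point form: x = (x² + 5)/(2x)
x₀ = 1.83

x_1 = g(1.830000) = 2.281120
x_2 = g(2.281120) = 2.236513
x_3 = g(2.236513) = 2.236068
x_4 = g(2.236068) = 2.236068
x_5 = g(2.236068) = 2.236068
x_6 = g(2.236068) = 2.236068
x_7 = g(2.236068) = 2.236068
x_8 = g(2.236068) = 2.236068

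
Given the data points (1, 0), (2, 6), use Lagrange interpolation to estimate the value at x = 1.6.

Lagrange interpolation formula:
P(x) = Σ yᵢ × Lᵢ(x)
where Lᵢ(x) = Π_{j≠i} (x - xⱼ)/(xᵢ - xⱼ)

L_0(1.6) = (1.6 - 2)/(1 - 2) = 0.400000
L_1(1.6) = (1.6 - 1)/(2 - 1) = 0.600000

P(1.6) = 0×L_0(1.6) + 6×L_1(1.6)
P(1.6) = 3.600000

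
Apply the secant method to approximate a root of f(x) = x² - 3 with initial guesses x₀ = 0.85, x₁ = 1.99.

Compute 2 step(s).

f(x) = x² - 3
x₀ = 0.85, x₁ = 1.99

Secant formula: x_{n+1} = x_n - f(x_n)(x_n - x_{n-1})/(f(x_n) - f(x_{n-1}))

Iteration 1:
  f(0.850000) = -2.277500
  f(1.990000) = 0.960100
  x_2 = 1.990000 - 0.960100×(1.990000 - 0.850000)/(0.960100 - (-2.277500))
       = 1.651937
Iteration 2:
  f(1.990000) = 0.960100
  f(1.651937) = -0.271105
  x_3 = 1.651937 - (-0.271105)×(1.651937 - 1.990000)/(-0.271105 - 0.960100)
       = 1.726377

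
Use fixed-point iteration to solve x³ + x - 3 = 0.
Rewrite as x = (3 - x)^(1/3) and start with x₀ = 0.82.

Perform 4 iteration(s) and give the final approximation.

Equation: x³ + x - 3 = 0
Fixed-point form: x = (3 - x)^(1/3)
x₀ = 0.82

x_1 = g(0.820000) = 1.296638
x_2 = g(1.296638) = 1.194269
x_3 = g(1.194269) = 1.217730
x_4 = g(1.217730) = 1.212433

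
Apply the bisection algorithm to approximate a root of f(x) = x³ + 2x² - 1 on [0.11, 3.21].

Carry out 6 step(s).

f(x) = x³ + 2x² - 1
Initial interval: [0.11, 3.21]

Iteration 1:
  c_1 = (0.110000 + 3.210000)/2 = 1.660000
  f(c_1) = f(1.660000) = 9.085496
  f(a) × f(c) < 0, new interval: [0.110000, 1.660000]
Iteration 2:
  c_2 = (0.110000 + 1.660000)/2 = 0.885000
  f(c_2) = f(0.885000) = 1.259604
  f(a) × f(c) < 0, new interval: [0.110000, 0.885000]
Iteration 3:
  c_3 = (0.110000 + 0.885000)/2 = 0.497500
  f(c_3) = f(0.497500) = -0.381853
  f(a) × f(c) ≥ 0, new interval: [0.497500, 0.885000]
Iteration 4:
  c_4 = (0.497500 + 0.885000)/2 = 0.691250
  f(c_4) = f(0.691250) = 0.285951
  f(a) × f(c) < 0, new interval: [0.497500, 0.691250]
Iteration 5:
  c_5 = (0.497500 + 0.691250)/2 = 0.594375
  f(c_5) = f(0.594375) = -0.083455
  f(a) × f(c) ≥ 0, new interval: [0.594375, 0.691250]
Iteration 6:
  c_6 = (0.594375 + 0.691250)/2 = 0.642813
  f(c_6) = f(0.642813) = 0.092031
  f(a) × f(c) < 0, new interval: [0.594375, 0.642813]

After 6 iteration(s), the approximation is c_6 = 0.642813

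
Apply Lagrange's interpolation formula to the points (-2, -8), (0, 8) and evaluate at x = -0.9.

Lagrange interpolation formula:
P(x) = Σ yᵢ × Lᵢ(x)
where Lᵢ(x) = Π_{j≠i} (x - xⱼ)/(xᵢ - xⱼ)

L_0(-0.9) = (-0.9 - 0)/(-2 - 0) = 0.450000
L_1(-0.9) = (-0.9 - (-2))/(0 - (-2)) = 0.550000

P(-0.9) = (-8)×L_0(-0.9) + 8×L_1(-0.9)
P(-0.9) = 0.800000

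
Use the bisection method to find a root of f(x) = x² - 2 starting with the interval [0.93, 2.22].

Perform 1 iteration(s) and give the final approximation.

f(x) = x² - 2
Initial interval: [0.93, 2.22]

Iteration 1:
  c_1 = (0.930000 + 2.220000)/2 = 1.575000
  f(c_1) = f(1.575000) = 0.480625
  f(a) × f(c) < 0, new interval: [0.930000, 1.575000]

After 1 iteration(s), the approximation is c_1 = 1.575000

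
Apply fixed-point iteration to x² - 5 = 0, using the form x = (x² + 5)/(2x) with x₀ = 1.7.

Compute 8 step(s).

Equation: x² - 5 = 0
Fixed-point form: x = (x² + 5)/(2x)
x₀ = 1.7

x_1 = g(1.700000) = 2.320588
x_2 = g(2.320588) = 2.237607
x_3 = g(2.237607) = 2.236069
x_4 = g(2.236069) = 2.236068
x_5 = g(2.236068) = 2.236068
x_6 = g(2.236068) = 2.236068
x_7 = g(2.236068) = 2.236068
x_8 = g(2.236068) = 2.236068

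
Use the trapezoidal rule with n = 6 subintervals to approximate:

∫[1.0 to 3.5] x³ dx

f(x) = x³
a = 1.0, b = 3.5, n = 6
h = (b - a)/n = 0.416667

Trapezoidal rule: (h/2)[f(x₀) + 2f(x₁) + 2f(x₂) + ... + f(xₙ)]

x_0 = 1.0000, f(x_0) = 1.000000, coefficient = 1
x_1 = 1.4167, f(x_1) = 2.843171, coefficient = 2
x_2 = 1.8333, f(x_2) = 6.162037, coefficient = 2
x_3 = 2.2500, f(x_3) = 11.390625, coefficient = 2
x_4 = 2.6667, f(x_4) = 18.962963, coefficient = 2
x_5 = 3.0833, f(x_5) = 29.313079, coefficient = 2
x_6 = 3.5000, f(x_6) = 42.875000, coefficient = 1

I ≈ (0.416667/2) × 181.218750 = 37.753906
Exact value: 37.265625
Error: 0.488281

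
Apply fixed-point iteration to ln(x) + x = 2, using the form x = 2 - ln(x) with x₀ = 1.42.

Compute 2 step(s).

Equation: ln(x) + x = 2
Fixed-point form: x = 2 - ln(x)
x₀ = 1.42

x_1 = g(1.420000) = 1.649343
x_2 = g(1.649343) = 1.499623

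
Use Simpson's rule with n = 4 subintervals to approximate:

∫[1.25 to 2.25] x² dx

f(x) = x²
a = 1.25, b = 2.25, n = 4
h = (b - a)/n = 0.250000

Simpson's rule: (h/3)[f(x₀) + 4f(x₁) + 2f(x₂) + ... + f(xₙ)]

x_0 = 1.2500, f(x_0) = 1.562500, coefficient = 1
x_1 = 1.5000, f(x_1) = 2.250000, coefficient = 4
x_2 = 1.7500, f(x_2) = 3.062500, coefficient = 2
x_3 = 2.0000, f(x_3) = 4.000000, coefficient = 4
x_4 = 2.2500, f(x_4) = 5.062500, coefficient = 1

I ≈ (0.250000/3) × 37.750000 = 3.145833
Exact value: 3.145833
Error: 0.000000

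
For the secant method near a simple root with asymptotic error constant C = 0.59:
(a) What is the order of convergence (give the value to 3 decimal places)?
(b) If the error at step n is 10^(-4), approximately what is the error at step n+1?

(a) Secant method has superlinear convergence with order φ = (1+√5)/2 ≈ 1.618.
    This means |e_{n+1}| ≈ C|e_n|^1.618.

(b) With |e_n| = 10^(-4) and C = 0.59:
    |e_{n+1}| ≈ 0.59 × (10^(-4))^1.618 = 0.59 × 10^(-6.47)

(a) ≈ 1.618 (golden ratio); (b) |e_{n+1}| ≈ 1.989e-07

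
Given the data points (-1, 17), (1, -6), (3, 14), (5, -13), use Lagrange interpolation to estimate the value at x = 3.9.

Lagrange interpolation formula:
P(x) = Σ yᵢ × Lᵢ(x)
where Lᵢ(x) = Π_{j≠i} (x - xⱼ)/(xᵢ - xⱼ)

L_0(3.9) = (3.9 - 1)/(-1 - 1) × (3.9 - 3)/(-1 - 3) × (3.9 - 5)/(-1 - 5) = 0.059813
L_1(3.9) = (3.9 - (-1))/(1 - (-1)) × (3.9 - 3)/(1 - 3) × (3.9 - 5)/(1 - 5) = -0.303188
L_2(3.9) = (3.9 - (-1))/(3 - (-1)) × (3.9 - 1)/(3 - 1) × (3.9 - 5)/(3 - 5) = 0.976938
L_3(3.9) = (3.9 - (-1))/(5 - (-1)) × (3.9 - 1)/(5 - 1) × (3.9 - 3)/(5 - 3) = 0.266437

P(3.9) = 17×L_0(3.9) + (-6)×L_1(3.9) + 14×L_2(3.9) + (-13)×L_3(3.9)
P(3.9) = 13.049375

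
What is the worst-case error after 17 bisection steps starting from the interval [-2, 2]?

Bisection error bound: |error| ≤ (b-a)/2^n
|error| ≤ (2 - (-2))/2^17 = 4/2^17
|error| ≤ 0.0000305176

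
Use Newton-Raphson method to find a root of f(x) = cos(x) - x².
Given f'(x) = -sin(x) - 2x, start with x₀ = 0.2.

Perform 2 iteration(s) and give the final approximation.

f(x) = cos(x) - x²
f'(x) = -sin(x) - 2x
x₀ = 0.2

Newton-Raphson formula: x_{n+1} = x_n - f(x_n)/f'(x_n)

Iteration 1:
  f(0.200000) = 0.940067
  f'(0.200000) = -0.598669
  x_1 = 0.200000 - 0.940067/(-0.598669) = 1.770260
Iteration 2:
  f(1.770260) = -3.331965
  f'(1.770260) = -4.520693
  x_2 = 1.770260 - (-3.331965)/(-4.520693) = 1.033213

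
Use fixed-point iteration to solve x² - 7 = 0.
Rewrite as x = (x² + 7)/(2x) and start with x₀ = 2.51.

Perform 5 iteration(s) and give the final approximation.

Equation: x² - 7 = 0
Fixed-point form: x = (x² + 7)/(2x)
x₀ = 2.51

x_1 = g(2.510000) = 2.649422
x_2 = g(2.649422) = 2.645754
x_3 = g(2.645754) = 2.645751
x_4 = g(2.645751) = 2.645751
x_5 = g(2.645751) = 2.645751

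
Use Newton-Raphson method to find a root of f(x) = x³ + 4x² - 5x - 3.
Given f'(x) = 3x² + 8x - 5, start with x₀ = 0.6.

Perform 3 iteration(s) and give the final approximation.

f(x) = x³ + 4x² - 5x - 3
f'(x) = 3x² + 8x - 5
x₀ = 0.6

Newton-Raphson formula: x_{n+1} = x_n - f(x_n)/f'(x_n)

Iteration 1:
  f(0.600000) = -4.344000
  f'(0.600000) = 0.880000
  x_1 = 0.600000 - (-4.344000)/0.880000 = 5.536364
Iteration 2:
  f(5.536364) = 261.620337
  f'(5.536364) = 131.244876
  x_2 = 5.536364 - 261.620337/131.244876 = 3.542988
Iteration 3:
  f(3.542988) = 73.970408
  f'(3.542988) = 61.002196
  x_3 = 3.542988 - 73.970408/61.002196 = 2.330402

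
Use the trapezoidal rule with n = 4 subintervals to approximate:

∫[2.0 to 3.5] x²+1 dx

f(x) = x²+1
a = 2.0, b = 3.5, n = 4
h = (b - a)/n = 0.375000

Trapezoidal rule: (h/2)[f(x₀) + 2f(x₁) + 2f(x₂) + ... + f(xₙ)]

x_0 = 2.0000, f(x_0) = 5.000000, coefficient = 1
x_1 = 2.3750, f(x_1) = 6.640625, coefficient = 2
x_2 = 2.7500, f(x_2) = 8.562500, coefficient = 2
x_3 = 3.1250, f(x_3) = 10.765625, coefficient = 2
x_4 = 3.5000, f(x_4) = 13.250000, coefficient = 1

I ≈ (0.375000/2) × 70.187500 = 13.160156
Exact value: 13.125000
Error: 0.035156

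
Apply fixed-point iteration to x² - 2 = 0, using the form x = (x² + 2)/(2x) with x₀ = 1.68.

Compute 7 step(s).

Equation: x² - 2 = 0
Fixed-point form: x = (x² + 2)/(2x)
x₀ = 1.68

x_1 = g(1.680000) = 1.435238
x_2 = g(1.435238) = 1.414368
x_3 = g(1.414368) = 1.414214
x_4 = g(1.414214) = 1.414214
x_5 = g(1.414214) = 1.414214
x_6 = g(1.414214) = 1.414214
x_7 = g(1.414214) = 1.414214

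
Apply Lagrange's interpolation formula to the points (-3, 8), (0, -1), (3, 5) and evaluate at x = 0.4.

Lagrange interpolation formula:
P(x) = Σ yᵢ × Lᵢ(x)
where Lᵢ(x) = Π_{j≠i} (x - xⱼ)/(xᵢ - xⱼ)

L_0(0.4) = (0.4 - 0)/(-3 - 0) × (0.4 - 3)/(-3 - 3) = -0.057778
L_1(0.4) = (0.4 - (-3))/(0 - (-3)) × (0.4 - 3)/(0 - 3) = 0.982222
L_2(0.4) = (0.4 - (-3))/(3 - (-3)) × (0.4 - 0)/(3 - 0) = 0.075556

P(0.4) = 8×L_0(0.4) + (-1)×L_1(0.4) + 5×L_2(0.4)
P(0.4) = -1.066667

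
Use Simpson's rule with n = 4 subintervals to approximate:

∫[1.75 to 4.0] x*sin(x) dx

f(x) = x*sin(x)
a = 1.75, b = 4.0, n = 4
h = (b - a)/n = 0.562500

Simpson's rule: (h/3)[f(x₀) + 4f(x₁) + 2f(x₂) + ... + f(xₙ)]

x_0 = 1.7500, f(x_0) = 1.721975, coefficient = 1
x_1 = 2.3125, f(x_1) = 1.705050, coefficient = 4
x_2 = 2.8750, f(x_2) = 0.757407, coefficient = 2
x_3 = 3.4375, f(x_3) = -1.002402, coefficient = 4
x_4 = 4.0000, f(x_4) = -3.027210, coefficient = 1

I ≈ (0.562500/3) × 3.020170 = 0.566282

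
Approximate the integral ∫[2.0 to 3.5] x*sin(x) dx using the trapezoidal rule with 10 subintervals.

f(x) = x*sin(x)
a = 2.0, b = 3.5, n = 10
h = (b - a)/n = 0.150000

Trapezoidal rule: (h/2)[f(x₀) + 2f(x₁) + 2f(x₂) + ... + f(xₙ)]

x_0 = 2.0000, f(x_0) = 1.818595, coefficient = 1
x_1 = 2.1500, f(x_1) = 1.799332, coefficient = 2
x_2 = 2.3000, f(x_2) = 1.715122, coefficient = 2
x_3 = 2.4500, f(x_3) = 1.562524, coefficient = 2
x_4 = 2.6000, f(x_4) = 1.340304, coefficient = 2
x_5 = 2.7500, f(x_5) = 1.049568, coefficient = 2
x_6 = 2.9000, f(x_6) = 0.693823, coefficient = 2
x_7 = 3.0500, f(x_7) = 0.278967, coefficient = 2
x_8 = 3.2000, f(x_8) = -0.186797, coefficient = 2
x_9 = 3.3500, f(x_9) = -0.693122, coefficient = 2
x_10 = 3.5000, f(x_10) = -1.227741, coefficient = 1

I ≈ (0.150000/2) × 15.710295 = 1.178272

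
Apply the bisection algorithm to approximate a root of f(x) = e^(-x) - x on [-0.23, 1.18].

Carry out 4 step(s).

f(x) = e^(-x) - x
Initial interval: [-0.23, 1.18]

Iteration 1:
  c_1 = (-0.230000 + 1.180000)/2 = 0.475000
  f(c_1) = f(0.475000) = 0.146885
  f(a) × f(c) ≥ 0, new interval: [0.475000, 1.180000]
Iteration 2:
  c_2 = (0.475000 + 1.180000)/2 = 0.827500
  f(c_2) = f(0.827500) = -0.390359
  f(a) × f(c) < 0, new interval: [0.475000, 0.827500]
Iteration 3:
  c_3 = (0.475000 + 0.827500)/2 = 0.651250
  f(c_3) = f(0.651250) = -0.129856
  f(a) × f(c) < 0, new interval: [0.475000, 0.651250]
Iteration 4:
  c_4 = (0.475000 + 0.651250)/2 = 0.563125
  f(c_4) = f(0.563125) = 0.006302
  f(a) × f(c) ≥ 0, new interval: [0.563125, 0.651250]

After 4 iteration(s), the approximation is c_4 = 0.563125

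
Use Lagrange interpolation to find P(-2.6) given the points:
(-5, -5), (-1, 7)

Lagrange interpolation formula:
P(x) = Σ yᵢ × Lᵢ(x)
where Lᵢ(x) = Π_{j≠i} (x - xⱼ)/(xᵢ - xⱼ)

L_0(-2.6) = (-2.6 - (-1))/(-5 - (-1)) = 0.400000
L_1(-2.6) = (-2.6 - (-5))/(-1 - (-5)) = 0.600000

P(-2.6) = (-5)×L_0(-2.6) + 7×L_1(-2.6)
P(-2.6) = 2.200000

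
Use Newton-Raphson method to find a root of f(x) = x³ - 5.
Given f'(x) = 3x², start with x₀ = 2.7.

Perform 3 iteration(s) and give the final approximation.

f(x) = x³ - 5
f'(x) = 3x²
x₀ = 2.7

Newton-Raphson formula: x_{n+1} = x_n - f(x_n)/f'(x_n)

Iteration 1:
  f(2.700000) = 14.683000
  f'(2.700000) = 21.870000
  x_1 = 2.700000 - 14.683000/21.870000 = 2.028624
Iteration 2:
  f(2.028624) = 3.348424
  f'(2.028624) = 12.345942
  x_2 = 2.028624 - 3.348424/12.345942 = 1.757407
Iteration 3:
  f(1.757407) = 0.427717
  f'(1.757407) = 9.265440
  x_3 = 1.757407 - 0.427717/9.265440 = 1.711245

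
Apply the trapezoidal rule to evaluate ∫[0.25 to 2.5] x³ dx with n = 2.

f(x) = x³
a = 0.25, b = 2.5, n = 2
h = (b - a)/n = 1.125000

Trapezoidal rule: (h/2)[f(x₀) + 2f(x₁) + 2f(x₂) + ... + f(xₙ)]

x_0 = 0.2500, f(x_0) = 0.015625, coefficient = 1
x_1 = 1.3750, f(x_1) = 2.599609, coefficient = 2
x_2 = 2.5000, f(x_2) = 15.625000, coefficient = 1

I ≈ (1.125000/2) × 20.839844 = 11.722412
Exact value: 9.764648
Error: 1.957764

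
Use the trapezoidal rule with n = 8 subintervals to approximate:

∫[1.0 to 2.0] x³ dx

f(x) = x³
a = 1.0, b = 2.0, n = 8
h = (b - a)/n = 0.125000

Trapezoidal rule: (h/2)[f(x₀) + 2f(x₁) + 2f(x₂) + ... + f(xₙ)]

x_0 = 1.0000, f(x_0) = 1.000000, coefficient = 1
x_1 = 1.1250, f(x_1) = 1.423828, coefficient = 2
x_2 = 1.2500, f(x_2) = 1.953125, coefficient = 2
x_3 = 1.3750, f(x_3) = 2.599609, coefficient = 2
x_4 = 1.5000, f(x_4) = 3.375000, coefficient = 2
x_5 = 1.6250, f(x_5) = 4.291016, coefficient = 2
x_6 = 1.7500, f(x_6) = 5.359375, coefficient = 2
x_7 = 1.8750, f(x_7) = 6.591797, coefficient = 2
x_8 = 2.0000, f(x_8) = 8.000000, coefficient = 1

I ≈ (0.125000/2) × 60.187500 = 3.761719
Exact value: 3.750000
Error: 0.011719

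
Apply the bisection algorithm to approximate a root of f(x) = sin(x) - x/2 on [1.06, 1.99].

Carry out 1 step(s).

f(x) = sin(x) - x/2
Initial interval: [1.06, 1.99]

Iteration 1:
  c_1 = (1.060000 + 1.990000)/2 = 1.525000
  f(c_1) = f(1.525000) = 0.236452
  f(a) × f(c) ≥ 0, new interval: [1.525000, 1.990000]

After 1 iteration(s), the approximation is c_1 = 1.525000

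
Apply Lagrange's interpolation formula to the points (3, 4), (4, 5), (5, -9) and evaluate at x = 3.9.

Lagrange interpolation formula:
P(x) = Σ yᵢ × Lᵢ(x)
where Lᵢ(x) = Π_{j≠i} (x - xⱼ)/(xᵢ - xⱼ)

L_0(3.9) = (3.9 - 4)/(3 - 4) × (3.9 - 5)/(3 - 5) = 0.055000
L_1(3.9) = (3.9 - 3)/(4 - 3) × (3.9 - 5)/(4 - 5) = 0.990000
L_2(3.9) = (3.9 - 3)/(5 - 3) × (3.9 - 4)/(5 - 4) = -0.045000

P(3.9) = 4×L_0(3.9) + 5×L_1(3.9) + (-9)×L_2(3.9)
P(3.9) = 5.575000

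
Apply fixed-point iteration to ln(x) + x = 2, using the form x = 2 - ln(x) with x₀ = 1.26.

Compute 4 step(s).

Equation: ln(x) + x = 2
Fixed-point form: x = 2 - ln(x)
x₀ = 1.26

x_1 = g(1.260000) = 1.768888
x_2 = g(1.768888) = 1.429649
x_3 = g(1.429649) = 1.642571
x_4 = g(1.642571) = 1.503737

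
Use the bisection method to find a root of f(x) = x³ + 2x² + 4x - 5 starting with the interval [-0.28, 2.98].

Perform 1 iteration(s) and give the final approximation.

f(x) = x³ + 2x² + 4x - 5
Initial interval: [-0.28, 2.98]

Iteration 1:
  c_1 = (-0.280000 + 2.980000)/2 = 1.350000
  f(c_1) = f(1.350000) = 6.505375
  f(a) × f(c) < 0, new interval: [-0.280000, 1.350000]

After 1 iteration(s), the approximation is c_1 = 1.350000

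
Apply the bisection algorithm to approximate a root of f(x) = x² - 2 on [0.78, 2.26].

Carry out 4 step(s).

f(x) = x² - 2
Initial interval: [0.78, 2.26]

Iteration 1:
  c_1 = (0.780000 + 2.260000)/2 = 1.520000
  f(c_1) = f(1.520000) = 0.310400
  f(a) × f(c) < 0, new interval: [0.780000, 1.520000]
Iteration 2:
  c_2 = (0.780000 + 1.520000)/2 = 1.150000
  f(c_2) = f(1.150000) = -0.677500
  f(a) × f(c) ≥ 0, new interval: [1.150000, 1.520000]
Iteration 3:
  c_3 = (1.150000 + 1.520000)/2 = 1.335000
  f(c_3) = f(1.335000) = -0.217775
  f(a) × f(c) ≥ 0, new interval: [1.335000, 1.520000]
Iteration 4:
  c_4 = (1.335000 + 1.520000)/2 = 1.427500
  f(c_4) = f(1.427500) = 0.037756
  f(a) × f(c) < 0, new interval: [1.335000, 1.427500]

After 4 iteration(s), the approximation is c_4 = 1.427500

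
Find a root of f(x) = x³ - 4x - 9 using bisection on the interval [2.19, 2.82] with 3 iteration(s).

f(x) = x³ - 4x - 9
Initial interval: [2.19, 2.82]

Iteration 1:
  c_1 = (2.190000 + 2.820000)/2 = 2.505000
  f(c_1) = f(2.505000) = -3.301062
  f(a) × f(c) ≥ 0, new interval: [2.505000, 2.820000]
Iteration 2:
  c_2 = (2.505000 + 2.820000)/2 = 2.662500
  f(c_2) = f(2.662500) = -0.775787
  f(a) × f(c) ≥ 0, new interval: [2.662500, 2.820000]
Iteration 3:
  c_3 = (2.662500 + 2.820000)/2 = 2.741250
  f(c_3) = f(2.741250) = 0.633990
  f(a) × f(c) < 0, new interval: [2.662500, 2.741250]

After 3 iteration(s), the approximation is c_3 = 2.741250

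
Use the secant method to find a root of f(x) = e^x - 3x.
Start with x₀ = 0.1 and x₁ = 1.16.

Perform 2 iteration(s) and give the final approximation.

f(x) = e^x - 3x
x₀ = 0.1, x₁ = 1.16

Secant formula: x_{n+1} = x_n - f(x_n)(x_n - x_{n-1})/(f(x_n) - f(x_{n-1}))

Iteration 1:
  f(0.100000) = 0.805171
  f(1.160000) = -0.290067
  x_2 = 1.160000 - (-0.290067)×(1.160000 - 0.100000)/(-0.290067 - 0.805171)
       = 0.879266
Iteration 2:
  f(1.160000) = -0.290067
  f(0.879266) = -0.228667
  x_3 = 0.879266 - (-0.228667)×(0.879266 - 1.160000)/(-0.228667 - (-0.290067))
       = -0.166257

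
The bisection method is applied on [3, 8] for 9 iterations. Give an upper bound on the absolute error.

Bisection error bound: |error| ≤ (b-a)/2^n
|error| ≤ (8 - 3)/2^9 = 5/2^9
|error| ≤ 0.0097656250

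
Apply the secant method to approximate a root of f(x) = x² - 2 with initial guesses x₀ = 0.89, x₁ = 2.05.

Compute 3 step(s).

f(x) = x² - 2
x₀ = 0.89, x₁ = 2.05

Secant formula: x_{n+1} = x_n - f(x_n)(x_n - x_{n-1})/(f(x_n) - f(x_{n-1}))

Iteration 1:
  f(0.890000) = -1.207900
  f(2.050000) = 2.202500
  x_2 = 2.050000 - 2.202500×(2.050000 - 0.890000)/(2.202500 - (-1.207900))
       = 1.300850
Iteration 2:
  f(2.050000) = 2.202500
  f(1.300850) = -0.307788
  x_3 = 1.300850 - (-0.307788)×(1.300850 - 2.050000)/(-0.307788 - 2.202500)
       = 1.392704
Iteration 3:
  f(1.300850) = -0.307788
  f(1.392704) = -0.060375
  x_4 = 1.392704 - (-0.060375)×(1.392704 - 1.300850)/(-0.060375 - (-0.307788))
       = 1.415119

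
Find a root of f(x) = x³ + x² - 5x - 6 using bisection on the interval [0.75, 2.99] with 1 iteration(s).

f(x) = x³ + x² - 5x - 6
Initial interval: [0.75, 2.99]

Iteration 1:
  c_1 = (0.750000 + 2.990000)/2 = 1.870000
  f(c_1) = f(1.870000) = -5.313897
  f(a) × f(c) ≥ 0, new interval: [1.870000, 2.990000]

After 1 iteration(s), the approximation is c_1 = 1.870000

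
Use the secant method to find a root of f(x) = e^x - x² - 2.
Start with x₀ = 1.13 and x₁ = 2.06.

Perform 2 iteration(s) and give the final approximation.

f(x) = e^x - x² - 2
x₀ = 1.13, x₁ = 2.06

Secant formula: x_{n+1} = x_n - f(x_n)(x_n - x_{n-1})/(f(x_n) - f(x_{n-1}))

Iteration 1:
  f(1.130000) = -0.181243
  f(2.060000) = 1.602370
  x_2 = 2.060000 - 1.602370×(2.060000 - 1.130000)/(1.602370 - (-0.181243))
       = 1.224503
Iteration 2:
  f(2.060000) = 1.602370
  f(1.224503) = -0.096933
  x_3 = 1.224503 - (-0.096933)×(1.224503 - 2.060000)/(-0.096933 - 1.602370)
       = 1.272162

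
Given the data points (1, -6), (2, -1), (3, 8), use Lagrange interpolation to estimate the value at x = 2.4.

Lagrange interpolation formula:
P(x) = Σ yᵢ × Lᵢ(x)
where Lᵢ(x) = Π_{j≠i} (x - xⱼ)/(xᵢ - xⱼ)

L_0(2.4) = (2.4 - 2)/(1 - 2) × (2.4 - 3)/(1 - 3) = -0.120000
L_1(2.4) = (2.4 - 1)/(2 - 1) × (2.4 - 3)/(2 - 3) = 0.840000
L_2(2.4) = (2.4 - 1)/(3 - 1) × (2.4 - 2)/(3 - 2) = 0.280000

P(2.4) = (-6)×L_0(2.4) + (-1)×L_1(2.4) + 8×L_2(2.4)
P(2.4) = 2.120000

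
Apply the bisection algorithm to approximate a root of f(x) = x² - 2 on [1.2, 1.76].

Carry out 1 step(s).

f(x) = x² - 2
Initial interval: [1.2, 1.76]

Iteration 1:
  c_1 = (1.200000 + 1.760000)/2 = 1.480000
  f(c_1) = f(1.480000) = 0.190400
  f(a) × f(c) < 0, new interval: [1.200000, 1.480000]

After 1 iteration(s), the approximation is c_1 = 1.480000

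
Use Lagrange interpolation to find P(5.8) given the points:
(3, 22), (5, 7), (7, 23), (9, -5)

Lagrange interpolation formula:
P(x) = Σ yᵢ × Lᵢ(x)
where Lᵢ(x) = Π_{j≠i} (x - xⱼ)/(xᵢ - xⱼ)

L_0(5.8) = (5.8 - 5)/(3 - 5) × (5.8 - 7)/(3 - 7) × (5.8 - 9)/(3 - 9) = -0.064000
L_1(5.8) = (5.8 - 3)/(5 - 3) × (5.8 - 7)/(5 - 7) × (5.8 - 9)/(5 - 9) = 0.672000
L_2(5.8) = (5.8 - 3)/(7 - 3) × (5.8 - 5)/(7 - 5) × (5.8 - 9)/(7 - 9) = 0.448000
L_3(5.8) = (5.8 - 3)/(9 - 3) × (5.8 - 5)/(9 - 5) × (5.8 - 7)/(9 - 7) = -0.056000

P(5.8) = 22×L_0(5.8) + 7×L_1(5.8) + 23×L_2(5.8) + (-5)×L_3(5.8)
P(5.8) = 13.880000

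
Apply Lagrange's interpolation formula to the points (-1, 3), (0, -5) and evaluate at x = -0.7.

Lagrange interpolation formula:
P(x) = Σ yᵢ × Lᵢ(x)
where Lᵢ(x) = Π_{j≠i} (x - xⱼ)/(xᵢ - xⱼ)

L_0(-0.7) = (-0.7 - 0)/(-1 - 0) = 0.700000
L_1(-0.7) = (-0.7 - (-1))/(0 - (-1)) = 0.300000

P(-0.7) = 3×L_0(-0.7) + (-5)×L_1(-0.7)
P(-0.7) = 0.600000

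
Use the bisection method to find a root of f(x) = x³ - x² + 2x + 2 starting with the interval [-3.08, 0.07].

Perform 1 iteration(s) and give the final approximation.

f(x) = x³ - x² + 2x + 2
Initial interval: [-3.08, 0.07]

Iteration 1:
  c_1 = (-3.080000 + 0.070000)/2 = -1.505000
  f(c_1) = f(-1.505000) = -6.683888
  f(a) × f(c) ≥ 0, new interval: [-1.505000, 0.070000]

After 1 iteration(s), the approximation is c_1 = -1.505000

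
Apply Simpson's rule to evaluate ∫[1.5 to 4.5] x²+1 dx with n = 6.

f(x) = x²+1
a = 1.5, b = 4.5, n = 6
h = (b - a)/n = 0.500000

Simpson's rule: (h/3)[f(x₀) + 4f(x₁) + 2f(x₂) + ... + f(xₙ)]

x_0 = 1.5000, f(x_0) = 3.250000, coefficient = 1
x_1 = 2.0000, f(x_1) = 5.000000, coefficient = 4
x_2 = 2.5000, f(x_2) = 7.250000, coefficient = 2
x_3 = 3.0000, f(x_3) = 10.000000, coefficient = 4
x_4 = 3.5000, f(x_4) = 13.250000, coefficient = 2
x_5 = 4.0000, f(x_5) = 17.000000, coefficient = 4
x_6 = 4.5000, f(x_6) = 21.250000, coefficient = 1

I ≈ (0.500000/3) × 193.500000 = 32.250000
Exact value: 32.250000
Error: 0.000000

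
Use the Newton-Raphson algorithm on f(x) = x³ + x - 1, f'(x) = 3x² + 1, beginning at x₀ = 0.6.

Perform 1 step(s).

f(x) = x³ + x - 1
f'(x) = 3x² + 1
x₀ = 0.6

Newton-Raphson formula: x_{n+1} = x_n - f(x_n)/f'(x_n)

Iteration 1:
  f(0.600000) = -0.184000
  f'(0.600000) = 2.080000
  x_1 = 0.600000 - (-0.184000)/2.080000 = 0.688462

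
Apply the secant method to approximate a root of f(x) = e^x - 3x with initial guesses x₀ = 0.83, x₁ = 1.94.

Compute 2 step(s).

f(x) = e^x - 3x
x₀ = 0.83, x₁ = 1.94

Secant formula: x_{n+1} = x_n - f(x_n)(x_n - x_{n-1})/(f(x_n) - f(x_{n-1}))

Iteration 1:
  f(0.830000) = -0.196681
  f(1.940000) = 1.138751
  x_2 = 1.940000 - 1.138751×(1.940000 - 0.830000)/(1.138751 - (-0.196681))
       = 0.993480
Iteration 2:
  f(1.940000) = 1.138751
  f(0.993480) = -0.279824
  x_3 = 0.993480 - (-0.279824)×(0.993480 - 1.940000)/(-0.279824 - 1.138751)
       = 1.180187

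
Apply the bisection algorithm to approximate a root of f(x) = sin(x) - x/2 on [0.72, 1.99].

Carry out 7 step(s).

f(x) = sin(x) - x/2
Initial interval: [0.72, 1.99]

Iteration 1:
  c_1 = (0.720000 + 1.990000)/2 = 1.355000
  f(c_1) = f(1.355000) = 0.299306
  f(a) × f(c) ≥ 0, new interval: [1.355000, 1.990000]
Iteration 2:
  c_2 = (1.355000 + 1.990000)/2 = 1.672500
  f(c_2) = f(1.672500) = 0.158583
  f(a) × f(c) ≥ 0, new interval: [1.672500, 1.990000]
Iteration 3:
  c_3 = (1.672500 + 1.990000)/2 = 1.831250
  f(c_3) = f(1.831250) = 0.050648
  f(a) × f(c) ≥ 0, new interval: [1.831250, 1.990000]
Iteration 4:
  c_4 = (1.831250 + 1.990000)/2 = 1.910625
  f(c_4) = f(1.910625) = -0.012501
  f(a) × f(c) < 0, new interval: [1.831250, 1.910625]
Iteration 5:
  c_5 = (1.831250 + 1.910625)/2 = 1.870937
  f(c_5) = f(1.870937) = 0.019826
  f(a) × f(c) ≥ 0, new interval: [1.870937, 1.910625]
Iteration 6:
  c_6 = (1.870937 + 1.910625)/2 = 1.890781
  f(c_6) = f(1.890781) = 0.003850
  f(a) × f(c) ≥ 0, new interval: [1.890781, 1.910625]
Iteration 7:
  c_7 = (1.890781 + 1.910625)/2 = 1.900703
  f(c_7) = f(1.900703) = -0.004279
  f(a) × f(c) < 0, new interval: [1.890781, 1.900703]

After 7 iteration(s), the approximation is c_7 = 1.900703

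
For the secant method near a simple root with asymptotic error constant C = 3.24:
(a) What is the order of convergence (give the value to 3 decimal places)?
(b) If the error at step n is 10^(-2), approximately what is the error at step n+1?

(a) Secant method has superlinear convergence with order φ = (1+√5)/2 ≈ 1.618.
    This means |e_{n+1}| ≈ C|e_n|^1.618.

(b) With |e_n| = 10^(-2) and C = 3.24:
    |e_{n+1}| ≈ 3.24 × (10^(-2))^1.618 = 3.24 × 10^(-3.24)

(a) ≈ 1.618 (golden ratio); (b) |e_{n+1}| ≈ 1.881e-03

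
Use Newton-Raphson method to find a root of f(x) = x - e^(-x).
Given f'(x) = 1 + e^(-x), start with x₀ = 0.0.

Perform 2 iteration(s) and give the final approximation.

f(x) = x - e^(-x)
f'(x) = 1 + e^(-x)
x₀ = 0.0

Newton-Raphson formula: x_{n+1} = x_n - f(x_n)/f'(x_n)

Iteration 1:
  f(0.000000) = -1.000000
  f'(0.000000) = 2.000000
  x_1 = 0.000000 - (-1.000000)/2.000000 = 0.500000
Iteration 2:
  f(0.500000) = -0.106531
  f'(0.500000) = 1.606531
  x_2 = 0.500000 - (-0.106531)/1.606531 = 0.566311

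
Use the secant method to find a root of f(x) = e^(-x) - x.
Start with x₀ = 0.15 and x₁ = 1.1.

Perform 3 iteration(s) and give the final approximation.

f(x) = e^(-x) - x
x₀ = 0.15, x₁ = 1.1

Secant formula: x_{n+1} = x_n - f(x_n)(x_n - x_{n-1})/(f(x_n) - f(x_{n-1}))

Iteration 1:
  f(0.150000) = 0.710708
  f(1.100000) = -0.767129
  x_2 = 1.100000 - (-0.767129)×(1.100000 - 0.150000)/(-0.767129 - 0.710708)
       = 0.606865
Iteration 2:
  f(1.100000) = -0.767129
  f(0.606865) = -0.061809
  x_3 = 0.606865 - (-0.061809)×(0.606865 - 1.100000)/(-0.061809 - (-0.767129))
       = 0.563651
Iteration 3:
  f(0.606865) = -0.061809
  f(0.563651) = 0.005476
  x_4 = 0.563651 - 0.005476×(0.563651 - 0.606865)/(0.005476 - (-0.061809))
       = 0.567168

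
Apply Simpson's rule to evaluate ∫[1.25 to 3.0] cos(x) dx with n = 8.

f(x) = cos(x)
a = 1.25, b = 3.0, n = 8
h = (b - a)/n = 0.218750

Simpson's rule: (h/3)[f(x₀) + 4f(x₁) + 2f(x₂) + ... + f(xₙ)]

x_0 = 1.2500, f(x_0) = 0.315322, coefficient = 1
x_1 = 1.4688, f(x_1) = 0.101869, coefficient = 4
x_2 = 1.6875, f(x_2) = -0.116439, coefficient = 2
x_3 = 1.9062, f(x_3) = -0.329198, coefficient = 4
x_4 = 2.1250, f(x_4) = -0.526266, coefficient = 2
x_5 = 2.3438, f(x_5) = -0.698253, coefficient = 4
x_6 = 2.5625, f(x_6) = -0.836960, coefficient = 2
x_7 = 2.7812, f(x_7) = -0.935776, coefficient = 4
x_8 = 3.0000, f(x_8) = -0.989992, coefficient = 1

I ≈ (0.218750/3) × -11.079428 = -0.807875
Exact value: -0.807865
Error: 0.000010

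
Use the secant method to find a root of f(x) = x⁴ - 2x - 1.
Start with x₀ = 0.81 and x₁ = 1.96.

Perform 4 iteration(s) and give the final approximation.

f(x) = x⁴ - 2x - 1
x₀ = 0.81, x₁ = 1.96

Secant formula: x_{n+1} = x_n - f(x_n)(x_n - x_{n-1})/(f(x_n) - f(x_{n-1}))

Iteration 1:
  f(0.810000) = -2.189533
  f(1.960000) = 9.837891
  x_2 = 1.960000 - 9.837891×(1.960000 - 0.810000)/(9.837891 - (-2.189533))
       = 1.019352
Iteration 2:
  f(1.960000) = 9.837891
  f(1.019352) = -1.959020
  x_3 = 1.019352 - (-1.959020)×(1.019352 - 1.960000)/(-1.959020 - 9.837891)
       = 1.175558
Iteration 3:
  f(1.019352) = -1.959020
  f(1.175558) = -1.441368
  x_4 = 1.175558 - (-1.441368)×(1.175558 - 1.019352)/(-1.441368 - (-1.959020))
       = 1.610503
Iteration 4:
  f(1.175558) = -1.441368
  f(1.610503) = 2.506376
  x_5 = 1.610503 - 2.506376×(1.610503 - 1.175558)/(2.506376 - (-1.441368))
       = 1.334361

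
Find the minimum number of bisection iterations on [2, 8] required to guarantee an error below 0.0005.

We need (b-a)/2^n ≤ 0.0005
(8 - 2)/2^n ≤ 0.0005
6/2^n ≤ 0.0005
2^n ≥ 12000
n ≥ log₂(12000) = 13.55
n ≥ 14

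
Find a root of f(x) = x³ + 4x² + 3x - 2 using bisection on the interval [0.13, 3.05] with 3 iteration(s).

f(x) = x³ + 4x² + 3x - 2
Initial interval: [0.13, 3.05]

Iteration 1:
  c_1 = (0.130000 + 3.050000)/2 = 1.590000
  f(c_1) = f(1.590000) = 16.902079
  f(a) × f(c) < 0, new interval: [0.130000, 1.590000]
Iteration 2:
  c_2 = (0.130000 + 1.590000)/2 = 0.860000
  f(c_2) = f(0.860000) = 4.174456
  f(a) × f(c) < 0, new interval: [0.130000, 0.860000]
Iteration 3:
  c_3 = (0.130000 + 0.860000)/2 = 0.495000
  f(c_3) = f(0.495000) = 0.586387
  f(a) × f(c) < 0, new interval: [0.130000, 0.495000]

After 3 iteration(s), the approximation is c_3 = 0.495000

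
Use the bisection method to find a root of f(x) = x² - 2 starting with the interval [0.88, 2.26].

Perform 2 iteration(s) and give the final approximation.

f(x) = x² - 2
Initial interval: [0.88, 2.26]

Iteration 1:
  c_1 = (0.880000 + 2.260000)/2 = 1.570000
  f(c_1) = f(1.570000) = 0.464900
  f(a) × f(c) < 0, new interval: [0.880000, 1.570000]
Iteration 2:
  c_2 = (0.880000 + 1.570000)/2 = 1.225000
  f(c_2) = f(1.225000) = -0.499375
  f(a) × f(c) ≥ 0, new interval: [1.225000, 1.570000]

After 2 iteration(s), the approximation is c_2 = 1.225000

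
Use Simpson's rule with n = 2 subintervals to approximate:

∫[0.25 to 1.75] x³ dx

f(x) = x³
a = 0.25, b = 1.75, n = 2
h = (b - a)/n = 0.750000

Simpson's rule: (h/3)[f(x₀) + 4f(x₁) + 2f(x₂) + ... + f(xₙ)]

x_0 = 0.2500, f(x_0) = 0.015625, coefficient = 1
x_1 = 1.0000, f(x_1) = 1.000000, coefficient = 4
x_2 = 1.7500, f(x_2) = 5.359375, coefficient = 1

I ≈ (0.750000/3) × 9.375000 = 2.343750
Exact value: 2.343750
Error: 0.000000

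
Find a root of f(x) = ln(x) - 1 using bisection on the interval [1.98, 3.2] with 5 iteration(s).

f(x) = ln(x) - 1
Initial interval: [1.98, 3.2]

Iteration 1:
  c_1 = (1.980000 + 3.200000)/2 = 2.590000
  f(c_1) = f(2.590000) = -0.048342
  f(a) × f(c) ≥ 0, new interval: [2.590000, 3.200000]
Iteration 2:
  c_2 = (2.590000 + 3.200000)/2 = 2.895000
  f(c_2) = f(2.895000) = 0.062985
  f(a) × f(c) < 0, new interval: [2.590000, 2.895000]
Iteration 3:
  c_3 = (2.590000 + 2.895000)/2 = 2.742500
  f(c_3) = f(2.742500) = 0.008870
  f(a) × f(c) < 0, new interval: [2.590000, 2.742500]
Iteration 4:
  c_4 = (2.590000 + 2.742500)/2 = 2.666250
  f(c_4) = f(2.666250) = -0.019327
  f(a) × f(c) ≥ 0, new interval: [2.666250, 2.742500]
Iteration 5:
  c_5 = (2.666250 + 2.742500)/2 = 2.704375
  f(c_5) = f(2.704375) = -0.005129
  f(a) × f(c) ≥ 0, new interval: [2.704375, 2.742500]

After 5 iteration(s), the approximation is c_5 = 2.704375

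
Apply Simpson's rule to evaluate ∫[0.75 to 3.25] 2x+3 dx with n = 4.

f(x) = 2x+3
a = 0.75, b = 3.25, n = 4
h = (b - a)/n = 0.625000

Simpson's rule: (h/3)[f(x₀) + 4f(x₁) + 2f(x₂) + ... + f(xₙ)]

x_0 = 0.7500, f(x_0) = 4.500000, coefficient = 1
x_1 = 1.3750, f(x_1) = 5.750000, coefficient = 4
x_2 = 2.0000, f(x_2) = 7.000000, coefficient = 2
x_3 = 2.6250, f(x_3) = 8.250000, coefficient = 4
x_4 = 3.2500, f(x_4) = 9.500000, coefficient = 1

I ≈ (0.625000/3) × 84.000000 = 17.500000
Exact value: 17.500000
Error: 0.000000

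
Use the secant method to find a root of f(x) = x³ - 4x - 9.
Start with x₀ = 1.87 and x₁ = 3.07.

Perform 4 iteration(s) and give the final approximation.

f(x) = x³ - 4x - 9
x₀ = 1.87, x₁ = 3.07

Secant formula: x_{n+1} = x_n - f(x_n)(x_n - x_{n-1})/(f(x_n) - f(x_{n-1}))

Iteration 1:
  f(1.870000) = -9.940797
  f(3.070000) = 7.654443
  x_2 = 3.070000 - 7.654443×(3.070000 - 1.870000)/(7.654443 - (-9.940797))
       = 2.547965
Iteration 2:
  f(3.070000) = 7.654443
  f(2.547965) = -2.650152
  x_3 = 2.547965 - (-2.650152)×(2.547965 - 3.070000)/(-2.650152 - 7.654443)
       = 2.682223
Iteration 3:
  f(2.547965) = -2.650152
  f(2.682223) = -0.432125
  x_4 = 2.682223 - (-0.432125)×(2.682223 - 2.547965)/(-0.432125 - (-2.650152))
       = 2.708379
Iteration 4:
  f(2.682223) = -0.432125
  f(2.708379) = 0.033309
  x_5 = 2.708379 - 0.033309×(2.708379 - 2.682223)/(0.033309 - (-0.432125))
       = 2.706507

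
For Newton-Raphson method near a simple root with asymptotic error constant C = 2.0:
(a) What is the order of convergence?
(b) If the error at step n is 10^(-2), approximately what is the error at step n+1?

(a) Newton-Raphson has quadratic (order 2) convergence near simple roots.
    This means |e_{n+1}| ≈ C|e_n|².

(b) With |e_n| = 10^(-2) and C = 2.0:
    |e_{n+1}| ≈ 2.0 × (10^(-2))² = 2.0 × 10^(-4)

(a) 2 (quadratic); (b) |e_{n+1}| ≈ 2.000e-04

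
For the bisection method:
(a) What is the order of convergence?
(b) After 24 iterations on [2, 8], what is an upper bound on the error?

(a) Bisection has linear (order 1) convergence; the error is halved each step.

(b) Error bound = (b-a)/2^n = (8 - 2)/2^{24}
    = 6/2^{24}

(a) 1 (linear); (b) error ≤ 3.58e-07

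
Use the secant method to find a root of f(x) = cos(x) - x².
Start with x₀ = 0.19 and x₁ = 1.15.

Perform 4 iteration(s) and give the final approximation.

f(x) = cos(x) - x²
x₀ = 0.19, x₁ = 1.15

Secant formula: x_{n+1} = x_n - f(x_n)(x_n - x_{n-1})/(f(x_n) - f(x_{n-1}))

Iteration 1:
  f(0.190000) = 0.945904
  f(1.150000) = -0.914013
  x_2 = 1.150000 - (-0.914013)×(1.150000 - 0.190000)/(-0.914013 - 0.945904)
       = 0.678230
Iteration 2:
  f(1.150000) = -0.914013
  f(0.678230) = 0.318688
  x_3 = 0.678230 - 0.318688×(0.678230 - 1.150000)/(0.318688 - (-0.914013))
       = 0.800196
Iteration 3:
  f(0.678230) = 0.318688
  f(0.800196) = 0.056252
  x_4 = 0.800196 - 0.056252×(0.800196 - 0.678230)/(0.056252 - 0.318688)
       = 0.826339
Iteration 4:
  f(0.800196) = 0.056252
  f(0.826339) = -0.005263
  x_5 = 0.826339 - (-0.005263)×(0.826339 - 0.800196)/(-0.005263 - 0.056252)
       = 0.824102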